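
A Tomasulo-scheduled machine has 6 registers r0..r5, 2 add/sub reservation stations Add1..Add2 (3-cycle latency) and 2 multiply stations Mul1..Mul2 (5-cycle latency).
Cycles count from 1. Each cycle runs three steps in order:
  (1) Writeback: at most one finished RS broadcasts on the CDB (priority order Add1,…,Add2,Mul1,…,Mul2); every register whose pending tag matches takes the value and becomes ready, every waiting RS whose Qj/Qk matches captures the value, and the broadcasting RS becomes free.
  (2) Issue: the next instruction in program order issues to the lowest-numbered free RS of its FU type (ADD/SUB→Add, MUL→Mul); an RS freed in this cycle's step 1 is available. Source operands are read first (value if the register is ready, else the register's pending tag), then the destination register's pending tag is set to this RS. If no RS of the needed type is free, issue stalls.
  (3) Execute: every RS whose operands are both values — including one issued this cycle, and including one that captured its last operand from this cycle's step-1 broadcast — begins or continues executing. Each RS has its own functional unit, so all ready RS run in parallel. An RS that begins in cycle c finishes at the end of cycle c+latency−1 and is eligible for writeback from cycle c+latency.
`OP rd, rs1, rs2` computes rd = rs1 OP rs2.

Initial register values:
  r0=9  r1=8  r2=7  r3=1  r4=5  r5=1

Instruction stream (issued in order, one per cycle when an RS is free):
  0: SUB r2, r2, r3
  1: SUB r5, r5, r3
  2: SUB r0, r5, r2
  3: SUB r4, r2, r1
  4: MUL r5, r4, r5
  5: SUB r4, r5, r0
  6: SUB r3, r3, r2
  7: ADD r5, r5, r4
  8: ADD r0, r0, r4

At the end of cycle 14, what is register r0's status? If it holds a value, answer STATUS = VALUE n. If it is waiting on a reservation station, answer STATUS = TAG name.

c1: issue SUB r2<-Add1 | r0:9,r1:8,r2:Add1,r3:1,r4:5,r5:1
c2: issue SUB r5<-Add2 | r0:9,r1:8,r2:Add1,r3:1,r4:5,r5:Add2
c3: stall | r0:9,r1:8,r2:Add1,r3:1,r4:5,r5:Add2
c4: CDB Add1=6; issue SUB r0<-Add1 | r0:Add1,r1:8,r2:6,r3:1,r4:5,r5:Add2
c5: CDB Add2=0; issue SUB r4<-Add2 | r0:Add1,r1:8,r2:6,r3:1,r4:Add2,r5:0
c6: issue MUL r5<-Mul1 | r0:Add1,r1:8,r2:6,r3:1,r4:Add2,r5:Mul1
c7: stall | r0:Add1,r1:8,r2:6,r3:1,r4:Add2,r5:Mul1
c8: CDB Add1=-6; issue SUB r4<-Add1 | r0:-6,r1:8,r2:6,r3:1,r4:Add1,r5:Mul1
c9: CDB Add2=-2; issue SUB r3<-Add2 | r0:-6,r1:8,r2:6,r3:Add2,r4:Add1,r5:Mul1
c10: stall | r0:-6,r1:8,r2:6,r3:Add2,r4:Add1,r5:Mul1
c11: stall | r0:-6,r1:8,r2:6,r3:Add2,r4:Add1,r5:Mul1
c12: CDB Add2=-5; issue ADD r5<-Add2 | r0:-6,r1:8,r2:6,r3:-5,r4:Add1,r5:Add2
c13: stall | r0:-6,r1:8,r2:6,r3:-5,r4:Add1,r5:Add2
c14: CDB Mul1=0; stall | r0:-6,r1:8,r2:6,r3:-5,r4:Add1,r5:Add2

STATUS = VALUE -6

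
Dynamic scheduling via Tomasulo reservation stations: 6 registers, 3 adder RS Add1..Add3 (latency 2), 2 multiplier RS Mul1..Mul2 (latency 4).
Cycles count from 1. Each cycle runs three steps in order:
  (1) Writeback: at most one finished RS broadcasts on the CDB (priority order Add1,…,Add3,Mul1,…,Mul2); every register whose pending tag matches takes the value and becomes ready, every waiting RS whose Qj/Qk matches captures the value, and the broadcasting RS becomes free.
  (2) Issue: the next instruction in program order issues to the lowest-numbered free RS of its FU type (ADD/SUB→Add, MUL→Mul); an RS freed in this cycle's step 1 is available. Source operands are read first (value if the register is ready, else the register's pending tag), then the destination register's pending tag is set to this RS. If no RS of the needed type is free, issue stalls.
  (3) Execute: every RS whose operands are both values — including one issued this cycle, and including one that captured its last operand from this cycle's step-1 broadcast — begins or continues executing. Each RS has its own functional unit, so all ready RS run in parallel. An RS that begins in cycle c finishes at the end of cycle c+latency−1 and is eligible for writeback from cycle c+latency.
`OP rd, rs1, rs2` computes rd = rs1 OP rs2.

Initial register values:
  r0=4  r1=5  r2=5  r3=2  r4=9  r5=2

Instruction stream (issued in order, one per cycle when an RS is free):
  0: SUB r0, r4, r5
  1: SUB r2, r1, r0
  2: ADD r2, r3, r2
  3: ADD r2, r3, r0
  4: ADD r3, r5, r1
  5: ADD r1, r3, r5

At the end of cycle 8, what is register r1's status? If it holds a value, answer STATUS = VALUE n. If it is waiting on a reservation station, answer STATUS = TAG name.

cycle 1: issue SUB r0<-Add1 // r0:Add1,r1:5,r2:5,r3:2,r4:9,r5:2
cycle 2: issue SUB r2<-Add2 // r0:Add1,r1:5,r2:Add2,r3:2,r4:9,r5:2
cycle 3: CDB Add1=7; issue ADD r2<-Add1 // r0:7,r1:5,r2:Add1,r3:2,r4:9,r5:2
cycle 4: issue ADD r2<-Add3 // r0:7,r1:5,r2:Add3,r3:2,r4:9,r5:2
cycle 5: CDB Add2=-2; issue ADD r3<-Add2 // r0:7,r1:5,r2:Add3,r3:Add2,r4:9,r5:2
cycle 6: CDB Add3=9; issue ADD r1<-Add3 // r0:7,r1:Add3,r2:9,r3:Add2,r4:9,r5:2
cycle 7: CDB Add1=0 // r0:7,r1:Add3,r2:9,r3:Add2,r4:9,r5:2
cycle 8: CDB Add2=7 // r0:7,r1:Add3,r2:9,r3:7,r4:9,r5:2

STATUS = TAG Add3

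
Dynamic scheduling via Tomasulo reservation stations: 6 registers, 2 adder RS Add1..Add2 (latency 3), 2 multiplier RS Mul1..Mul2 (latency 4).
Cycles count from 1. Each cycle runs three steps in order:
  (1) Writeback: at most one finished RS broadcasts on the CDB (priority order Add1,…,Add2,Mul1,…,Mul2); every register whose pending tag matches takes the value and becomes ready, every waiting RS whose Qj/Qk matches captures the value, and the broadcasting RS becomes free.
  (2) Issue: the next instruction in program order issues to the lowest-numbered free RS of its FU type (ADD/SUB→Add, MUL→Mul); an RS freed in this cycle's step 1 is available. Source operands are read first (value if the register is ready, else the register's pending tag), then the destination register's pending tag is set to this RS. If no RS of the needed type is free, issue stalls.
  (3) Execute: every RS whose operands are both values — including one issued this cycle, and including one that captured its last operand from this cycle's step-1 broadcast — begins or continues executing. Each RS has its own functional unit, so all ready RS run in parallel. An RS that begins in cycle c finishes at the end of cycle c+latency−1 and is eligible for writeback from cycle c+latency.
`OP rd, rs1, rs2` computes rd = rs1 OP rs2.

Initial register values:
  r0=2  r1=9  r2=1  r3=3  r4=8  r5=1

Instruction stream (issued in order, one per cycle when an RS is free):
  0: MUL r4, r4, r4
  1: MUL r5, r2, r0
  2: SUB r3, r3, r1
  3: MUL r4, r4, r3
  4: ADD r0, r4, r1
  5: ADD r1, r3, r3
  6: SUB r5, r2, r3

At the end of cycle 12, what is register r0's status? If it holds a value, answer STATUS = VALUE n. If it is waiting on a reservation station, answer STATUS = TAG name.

STATUS = TAG Add1

  c1: issue MUL r4<-Mul1  regs: r0:2,r1:9,r2:1,r3:3,r4:Mul1,r5:1
  c2: issue MUL r5<-Mul2  regs: r0:2,r1:9,r2:1,r3:3,r4:Mul1,r5:Mul2
  c3: issue SUB r3<-Add1  regs: r0:2,r1:9,r2:1,r3:Add1,r4:Mul1,r5:Mul2
  c4: stall  regs: r0:2,r1:9,r2:1,r3:Add1,r4:Mul1,r5:Mul2
  c5: CDB Mul1=64; issue MUL r4<-Mul1  regs: r0:2,r1:9,r2:1,r3:Add1,r4:Mul1,r5:Mul2
  c6: CDB Add1=-6; issue ADD r0<-Add1  regs: r0:Add1,r1:9,r2:1,r3:-6,r4:Mul1,r5:Mul2
  c7: CDB Mul2=2; issue ADD r1<-Add2  regs: r0:Add1,r1:Add2,r2:1,r3:-6,r4:Mul1,r5:2
  c8: stall  regs: r0:Add1,r1:Add2,r2:1,r3:-6,r4:Mul1,r5:2
  c9: stall  regs: r0:Add1,r1:Add2,r2:1,r3:-6,r4:Mul1,r5:2
  c10: CDB Add2=-12; issue SUB r5<-Add2  regs: r0:Add1,r1:-12,r2:1,r3:-6,r4:Mul1,r5:Add2
  c11: CDB Mul1=-384  regs: r0:Add1,r1:-12,r2:1,r3:-6,r4:-384,r5:Add2
  c12: -  regs: r0:Add1,r1:-12,r2:1,r3:-6,r4:-384,r5:Add2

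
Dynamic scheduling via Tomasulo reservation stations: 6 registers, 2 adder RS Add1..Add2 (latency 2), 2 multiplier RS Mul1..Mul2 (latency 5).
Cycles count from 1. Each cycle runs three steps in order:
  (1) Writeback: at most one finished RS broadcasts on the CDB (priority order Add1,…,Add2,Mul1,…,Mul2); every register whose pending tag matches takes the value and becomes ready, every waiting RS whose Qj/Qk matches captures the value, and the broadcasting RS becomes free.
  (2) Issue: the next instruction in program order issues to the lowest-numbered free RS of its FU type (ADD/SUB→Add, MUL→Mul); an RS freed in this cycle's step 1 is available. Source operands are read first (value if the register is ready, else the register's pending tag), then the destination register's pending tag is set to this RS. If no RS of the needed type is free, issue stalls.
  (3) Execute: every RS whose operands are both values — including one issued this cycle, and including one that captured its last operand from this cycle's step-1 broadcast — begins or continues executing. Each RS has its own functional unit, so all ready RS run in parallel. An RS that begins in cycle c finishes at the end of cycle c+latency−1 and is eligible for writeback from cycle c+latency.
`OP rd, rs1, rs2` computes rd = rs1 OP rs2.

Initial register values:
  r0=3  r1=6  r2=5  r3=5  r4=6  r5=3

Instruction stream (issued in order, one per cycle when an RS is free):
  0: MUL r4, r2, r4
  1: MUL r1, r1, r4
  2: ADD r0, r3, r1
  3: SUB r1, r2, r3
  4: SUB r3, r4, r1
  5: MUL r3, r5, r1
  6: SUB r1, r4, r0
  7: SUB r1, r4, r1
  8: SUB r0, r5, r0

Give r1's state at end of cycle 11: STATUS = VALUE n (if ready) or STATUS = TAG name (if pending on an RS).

c1: issue MUL r4<-Mul1 | r0:3,r1:6,r2:5,r3:5,r4:Mul1,r5:3
c2: issue MUL r1<-Mul2 | r0:3,r1:Mul2,r2:5,r3:5,r4:Mul1,r5:3
c3: issue ADD r0<-Add1 | r0:Add1,r1:Mul2,r2:5,r3:5,r4:Mul1,r5:3
c4: issue SUB r1<-Add2 | r0:Add1,r1:Add2,r2:5,r3:5,r4:Mul1,r5:3
c5: stall | r0:Add1,r1:Add2,r2:5,r3:5,r4:Mul1,r5:3
c6: CDB Add2=0; issue SUB r3<-Add2 | r0:Add1,r1:0,r2:5,r3:Add2,r4:Mul1,r5:3
c7: CDB Mul1=30; issue MUL r3<-Mul1 | r0:Add1,r1:0,r2:5,r3:Mul1,r4:30,r5:3
c8: stall | r0:Add1,r1:0,r2:5,r3:Mul1,r4:30,r5:3
c9: CDB Add2=30; issue SUB r1<-Add2 | r0:Add1,r1:Add2,r2:5,r3:Mul1,r4:30,r5:3
c10: stall | r0:Add1,r1:Add2,r2:5,r3:Mul1,r4:30,r5:3
c11: stall | r0:Add1,r1:Add2,r2:5,r3:Mul1,r4:30,r5:3

STATUS = TAG Add2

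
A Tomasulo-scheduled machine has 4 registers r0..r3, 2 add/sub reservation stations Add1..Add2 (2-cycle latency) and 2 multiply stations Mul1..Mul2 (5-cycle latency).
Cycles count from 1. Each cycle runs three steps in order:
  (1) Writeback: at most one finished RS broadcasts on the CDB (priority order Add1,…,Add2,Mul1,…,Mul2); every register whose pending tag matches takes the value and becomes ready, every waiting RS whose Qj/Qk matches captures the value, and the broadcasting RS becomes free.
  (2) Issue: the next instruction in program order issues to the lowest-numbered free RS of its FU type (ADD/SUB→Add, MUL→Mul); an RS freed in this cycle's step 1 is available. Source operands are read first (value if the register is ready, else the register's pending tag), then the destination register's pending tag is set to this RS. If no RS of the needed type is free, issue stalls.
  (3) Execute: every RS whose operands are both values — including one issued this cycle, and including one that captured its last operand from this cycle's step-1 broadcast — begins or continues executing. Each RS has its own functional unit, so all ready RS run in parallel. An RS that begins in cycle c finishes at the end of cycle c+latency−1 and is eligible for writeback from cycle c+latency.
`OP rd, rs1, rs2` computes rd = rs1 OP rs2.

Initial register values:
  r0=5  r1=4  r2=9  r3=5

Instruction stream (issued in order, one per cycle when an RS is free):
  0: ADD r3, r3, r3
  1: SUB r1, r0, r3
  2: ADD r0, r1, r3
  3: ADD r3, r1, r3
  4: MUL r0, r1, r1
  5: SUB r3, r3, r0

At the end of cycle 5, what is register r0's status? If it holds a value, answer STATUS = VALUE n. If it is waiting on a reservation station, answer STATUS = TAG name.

STATUS = TAG Add1

cycle 1: issue ADD r3<-Add1 // r0:5,r1:4,r2:9,r3:Add1
cycle 2: issue SUB r1<-Add2 // r0:5,r1:Add2,r2:9,r3:Add1
cycle 3: CDB Add1=10; issue ADD r0<-Add1 // r0:Add1,r1:Add2,r2:9,r3:10
cycle 4: stall // r0:Add1,r1:Add2,r2:9,r3:10
cycle 5: CDB Add2=-5; issue ADD r3<-Add2 // r0:Add1,r1:-5,r2:9,r3:Add2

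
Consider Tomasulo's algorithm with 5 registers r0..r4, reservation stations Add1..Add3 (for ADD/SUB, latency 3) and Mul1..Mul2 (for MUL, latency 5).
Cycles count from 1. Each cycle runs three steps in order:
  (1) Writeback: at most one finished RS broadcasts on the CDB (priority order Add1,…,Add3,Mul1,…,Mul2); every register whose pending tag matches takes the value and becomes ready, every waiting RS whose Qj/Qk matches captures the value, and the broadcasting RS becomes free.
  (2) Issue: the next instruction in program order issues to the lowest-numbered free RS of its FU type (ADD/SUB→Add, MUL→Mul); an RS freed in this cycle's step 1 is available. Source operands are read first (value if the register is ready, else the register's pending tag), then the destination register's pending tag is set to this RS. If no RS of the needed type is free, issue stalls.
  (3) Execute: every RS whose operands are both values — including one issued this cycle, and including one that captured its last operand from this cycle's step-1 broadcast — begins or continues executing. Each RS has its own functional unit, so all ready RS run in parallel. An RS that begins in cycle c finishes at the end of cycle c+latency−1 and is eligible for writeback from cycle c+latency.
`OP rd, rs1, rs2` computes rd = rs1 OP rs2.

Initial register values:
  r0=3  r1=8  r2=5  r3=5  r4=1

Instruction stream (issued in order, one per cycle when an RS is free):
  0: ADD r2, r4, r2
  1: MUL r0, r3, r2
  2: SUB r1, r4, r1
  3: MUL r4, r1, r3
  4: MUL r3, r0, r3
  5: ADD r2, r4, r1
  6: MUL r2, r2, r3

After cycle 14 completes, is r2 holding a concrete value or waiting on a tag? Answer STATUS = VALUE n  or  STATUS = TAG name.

STATUS = TAG Mul2

cycle 1: issue ADD r2<-Add1 // r0:3,r1:8,r2:Add1,r3:5,r4:1
cycle 2: issue MUL r0<-Mul1 // r0:Mul1,r1:8,r2:Add1,r3:5,r4:1
cycle 3: issue SUB r1<-Add2 // r0:Mul1,r1:Add2,r2:Add1,r3:5,r4:1
cycle 4: CDB Add1=6; issue MUL r4<-Mul2 // r0:Mul1,r1:Add2,r2:6,r3:5,r4:Mul2
cycle 5: stall // r0:Mul1,r1:Add2,r2:6,r3:5,r4:Mul2
cycle 6: CDB Add2=-7; stall // r0:Mul1,r1:-7,r2:6,r3:5,r4:Mul2
cycle 7: stall // r0:Mul1,r1:-7,r2:6,r3:5,r4:Mul2
cycle 8: stall // r0:Mul1,r1:-7,r2:6,r3:5,r4:Mul2
cycle 9: CDB Mul1=30; issue MUL r3<-Mul1 // r0:30,r1:-7,r2:6,r3:Mul1,r4:Mul2
cycle 10: issue ADD r2<-Add1 // r0:30,r1:-7,r2:Add1,r3:Mul1,r4:Mul2
cycle 11: CDB Mul2=-35; issue MUL r2<-Mul2 // r0:30,r1:-7,r2:Mul2,r3:Mul1,r4:-35
cycle 12: - // r0:30,r1:-7,r2:Mul2,r3:Mul1,r4:-35
cycle 13: - // r0:30,r1:-7,r2:Mul2,r3:Mul1,r4:-35
cycle 14: CDB Add1=-42 // r0:30,r1:-7,r2:Mul2,r3:Mul1,r4:-35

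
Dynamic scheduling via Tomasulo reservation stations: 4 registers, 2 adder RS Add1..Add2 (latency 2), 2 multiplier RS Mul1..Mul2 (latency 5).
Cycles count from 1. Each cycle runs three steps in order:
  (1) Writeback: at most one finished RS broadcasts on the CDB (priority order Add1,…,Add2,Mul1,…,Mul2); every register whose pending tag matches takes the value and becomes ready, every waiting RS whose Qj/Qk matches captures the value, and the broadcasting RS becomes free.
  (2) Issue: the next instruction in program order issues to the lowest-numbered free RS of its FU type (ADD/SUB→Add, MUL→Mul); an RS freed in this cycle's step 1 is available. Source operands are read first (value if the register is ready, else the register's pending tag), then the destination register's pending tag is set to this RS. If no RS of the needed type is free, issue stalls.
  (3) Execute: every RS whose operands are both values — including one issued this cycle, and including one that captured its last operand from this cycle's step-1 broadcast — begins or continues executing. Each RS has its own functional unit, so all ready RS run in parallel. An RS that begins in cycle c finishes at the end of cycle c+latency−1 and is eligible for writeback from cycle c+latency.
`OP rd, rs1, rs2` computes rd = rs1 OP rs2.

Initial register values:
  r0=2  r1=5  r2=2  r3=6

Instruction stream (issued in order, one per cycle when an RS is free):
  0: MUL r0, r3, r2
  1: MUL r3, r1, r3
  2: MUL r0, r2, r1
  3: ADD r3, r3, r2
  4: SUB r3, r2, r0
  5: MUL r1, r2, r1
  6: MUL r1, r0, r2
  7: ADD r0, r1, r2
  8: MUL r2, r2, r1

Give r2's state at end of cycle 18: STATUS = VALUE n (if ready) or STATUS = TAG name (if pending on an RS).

c1: issue MUL r0<-Mul1 | r0:Mul1,r1:5,r2:2,r3:6
c2: issue MUL r3<-Mul2 | r0:Mul1,r1:5,r2:2,r3:Mul2
c3: stall | r0:Mul1,r1:5,r2:2,r3:Mul2
c4: stall | r0:Mul1,r1:5,r2:2,r3:Mul2
c5: stall | r0:Mul1,r1:5,r2:2,r3:Mul2
c6: CDB Mul1=12; issue MUL r0<-Mul1 | r0:Mul1,r1:5,r2:2,r3:Mul2
c7: CDB Mul2=30; issue ADD r3<-Add1 | r0:Mul1,r1:5,r2:2,r3:Add1
c8: issue SUB r3<-Add2 | r0:Mul1,r1:5,r2:2,r3:Add2
c9: CDB Add1=32; issue MUL r1<-Mul2 | r0:Mul1,r1:Mul2,r2:2,r3:Add2
c10: stall | r0:Mul1,r1:Mul2,r2:2,r3:Add2
c11: CDB Mul1=10; issue MUL r1<-Mul1 | r0:10,r1:Mul1,r2:2,r3:Add2
c12: issue ADD r0<-Add1 | r0:Add1,r1:Mul1,r2:2,r3:Add2
c13: CDB Add2=-8; stall | r0:Add1,r1:Mul1,r2:2,r3:-8
c14: CDB Mul2=10; issue MUL r2<-Mul2 | r0:Add1,r1:Mul1,r2:Mul2,r3:-8
c15: - | r0:Add1,r1:Mul1,r2:Mul2,r3:-8
c16: CDB Mul1=20 | r0:Add1,r1:20,r2:Mul2,r3:-8
c17: - | r0:Add1,r1:20,r2:Mul2,r3:-8
c18: CDB Add1=22 | r0:22,r1:20,r2:Mul2,r3:-8

STATUS = TAG Mul2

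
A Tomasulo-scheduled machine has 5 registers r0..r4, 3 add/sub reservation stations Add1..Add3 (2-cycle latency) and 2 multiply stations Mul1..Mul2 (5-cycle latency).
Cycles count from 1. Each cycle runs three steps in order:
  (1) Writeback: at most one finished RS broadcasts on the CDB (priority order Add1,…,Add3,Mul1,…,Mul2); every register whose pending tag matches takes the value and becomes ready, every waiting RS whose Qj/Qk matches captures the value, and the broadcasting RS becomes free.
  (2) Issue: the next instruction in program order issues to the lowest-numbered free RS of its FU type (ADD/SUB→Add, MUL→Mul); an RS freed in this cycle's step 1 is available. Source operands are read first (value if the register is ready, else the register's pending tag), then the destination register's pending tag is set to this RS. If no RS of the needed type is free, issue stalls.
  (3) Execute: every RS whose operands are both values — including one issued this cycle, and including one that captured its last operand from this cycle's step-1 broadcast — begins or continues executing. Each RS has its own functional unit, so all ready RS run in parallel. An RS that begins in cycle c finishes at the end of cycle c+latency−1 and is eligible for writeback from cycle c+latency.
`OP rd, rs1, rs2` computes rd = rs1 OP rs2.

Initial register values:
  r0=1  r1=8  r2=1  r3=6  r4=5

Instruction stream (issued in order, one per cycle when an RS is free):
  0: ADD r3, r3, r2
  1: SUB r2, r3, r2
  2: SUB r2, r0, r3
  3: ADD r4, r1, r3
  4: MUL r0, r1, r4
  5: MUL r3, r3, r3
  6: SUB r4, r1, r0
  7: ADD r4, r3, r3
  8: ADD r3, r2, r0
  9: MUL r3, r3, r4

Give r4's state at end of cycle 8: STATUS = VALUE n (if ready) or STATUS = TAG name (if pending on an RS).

  c1: issue ADD r3<-Add1  regs: r0:1,r1:8,r2:1,r3:Add1,r4:5
  c2: issue SUB r2<-Add2  regs: r0:1,r1:8,r2:Add2,r3:Add1,r4:5
  c3: CDB Add1=7; issue SUB r2<-Add1  regs: r0:1,r1:8,r2:Add1,r3:7,r4:5
  c4: issue ADD r4<-Add3  regs: r0:1,r1:8,r2:Add1,r3:7,r4:Add3
  c5: CDB Add1=-6; issue MUL r0<-Mul1  regs: r0:Mul1,r1:8,r2:-6,r3:7,r4:Add3
  c6: CDB Add2=6; issue MUL r3<-Mul2  regs: r0:Mul1,r1:8,r2:-6,r3:Mul2,r4:Add3
  c7: CDB Add3=15; issue SUB r4<-Add1  regs: r0:Mul1,r1:8,r2:-6,r3:Mul2,r4:Add1
  c8: issue ADD r4<-Add2  regs: r0:Mul1,r1:8,r2:-6,r3:Mul2,r4:Add2

STATUS = TAG Add2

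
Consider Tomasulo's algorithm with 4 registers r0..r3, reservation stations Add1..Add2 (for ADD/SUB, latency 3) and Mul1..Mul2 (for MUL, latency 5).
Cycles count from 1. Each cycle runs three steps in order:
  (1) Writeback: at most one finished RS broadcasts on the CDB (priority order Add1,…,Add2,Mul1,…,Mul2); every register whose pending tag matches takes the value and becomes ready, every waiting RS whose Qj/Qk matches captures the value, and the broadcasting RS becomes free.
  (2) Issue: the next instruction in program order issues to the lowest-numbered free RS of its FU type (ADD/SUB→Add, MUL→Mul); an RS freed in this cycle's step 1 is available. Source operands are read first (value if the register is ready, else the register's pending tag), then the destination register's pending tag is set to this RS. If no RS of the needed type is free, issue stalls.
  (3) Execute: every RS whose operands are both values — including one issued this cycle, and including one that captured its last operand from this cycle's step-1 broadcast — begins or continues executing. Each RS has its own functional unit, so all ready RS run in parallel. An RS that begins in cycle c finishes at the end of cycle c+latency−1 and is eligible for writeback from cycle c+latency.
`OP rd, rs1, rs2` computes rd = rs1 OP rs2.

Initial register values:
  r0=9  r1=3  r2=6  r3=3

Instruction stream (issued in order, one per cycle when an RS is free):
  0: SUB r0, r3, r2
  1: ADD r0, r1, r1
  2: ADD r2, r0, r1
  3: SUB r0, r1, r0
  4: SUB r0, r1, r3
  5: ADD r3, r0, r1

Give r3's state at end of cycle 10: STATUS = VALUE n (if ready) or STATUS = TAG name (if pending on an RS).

STATUS = TAG Add2

  c1: issue SUB r0<-Add1  regs: r0:Add1,r1:3,r2:6,r3:3
  c2: issue ADD r0<-Add2  regs: r0:Add2,r1:3,r2:6,r3:3
  c3: stall  regs: r0:Add2,r1:3,r2:6,r3:3
  c4: CDB Add1=-3; issue ADD r2<-Add1  regs: r0:Add2,r1:3,r2:Add1,r3:3
  c5: CDB Add2=6; issue SUB r0<-Add2  regs: r0:Add2,r1:3,r2:Add1,r3:3
  c6: stall  regs: r0:Add2,r1:3,r2:Add1,r3:3
  c7: stall  regs: r0:Add2,r1:3,r2:Add1,r3:3
  c8: CDB Add1=9; issue SUB r0<-Add1  regs: r0:Add1,r1:3,r2:9,r3:3
  c9: CDB Add2=-3; issue ADD r3<-Add2  regs: r0:Add1,r1:3,r2:9,r3:Add2
  c10: -  regs: r0:Add1,r1:3,r2:9,r3:Add2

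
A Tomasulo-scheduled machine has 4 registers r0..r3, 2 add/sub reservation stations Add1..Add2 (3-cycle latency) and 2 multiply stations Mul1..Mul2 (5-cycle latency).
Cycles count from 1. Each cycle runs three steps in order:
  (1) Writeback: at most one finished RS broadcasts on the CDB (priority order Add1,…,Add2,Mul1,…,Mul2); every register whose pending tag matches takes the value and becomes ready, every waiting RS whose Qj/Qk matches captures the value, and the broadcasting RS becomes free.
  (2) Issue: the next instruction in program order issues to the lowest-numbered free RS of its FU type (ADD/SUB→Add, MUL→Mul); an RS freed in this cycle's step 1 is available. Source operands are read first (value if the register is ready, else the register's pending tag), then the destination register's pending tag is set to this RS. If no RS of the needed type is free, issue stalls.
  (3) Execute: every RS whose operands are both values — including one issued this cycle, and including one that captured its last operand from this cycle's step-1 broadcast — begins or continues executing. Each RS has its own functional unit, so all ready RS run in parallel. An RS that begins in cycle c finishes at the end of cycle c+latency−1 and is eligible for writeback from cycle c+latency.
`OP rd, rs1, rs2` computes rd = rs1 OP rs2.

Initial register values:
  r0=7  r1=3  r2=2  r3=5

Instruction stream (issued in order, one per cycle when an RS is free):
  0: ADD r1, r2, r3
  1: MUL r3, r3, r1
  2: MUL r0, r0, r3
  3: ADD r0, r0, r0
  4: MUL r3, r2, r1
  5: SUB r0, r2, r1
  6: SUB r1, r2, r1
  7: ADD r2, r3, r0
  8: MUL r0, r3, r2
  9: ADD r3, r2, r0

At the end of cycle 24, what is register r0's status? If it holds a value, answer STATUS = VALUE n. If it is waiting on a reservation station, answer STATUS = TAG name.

STATUS = VALUE 126

c1: issue ADD r1<-Add1 | r0:7,r1:Add1,r2:2,r3:5
c2: issue MUL r3<-Mul1 | r0:7,r1:Add1,r2:2,r3:Mul1
c3: issue MUL r0<-Mul2 | r0:Mul2,r1:Add1,r2:2,r3:Mul1
c4: CDB Add1=7; issue ADD r0<-Add1 | r0:Add1,r1:7,r2:2,r3:Mul1
c5: stall | r0:Add1,r1:7,r2:2,r3:Mul1
c6: stall | r0:Add1,r1:7,r2:2,r3:Mul1
c7: stall | r0:Add1,r1:7,r2:2,r3:Mul1
c8: stall | r0:Add1,r1:7,r2:2,r3:Mul1
c9: CDB Mul1=35; issue MUL r3<-Mul1 | r0:Add1,r1:7,r2:2,r3:Mul1
c10: issue SUB r0<-Add2 | r0:Add2,r1:7,r2:2,r3:Mul1
c11: stall | r0:Add2,r1:7,r2:2,r3:Mul1
c12: stall | r0:Add2,r1:7,r2:2,r3:Mul1
c13: CDB Add2=-5; issue SUB r1<-Add2 | r0:-5,r1:Add2,r2:2,r3:Mul1
c14: CDB Mul1=14; stall | r0:-5,r1:Add2,r2:2,r3:14
c15: CDB Mul2=245; stall | r0:-5,r1:Add2,r2:2,r3:14
c16: CDB Add2=-5; issue ADD r2<-Add2 | r0:-5,r1:-5,r2:Add2,r3:14
c17: issue MUL r0<-Mul1 | r0:Mul1,r1:-5,r2:Add2,r3:14
c18: CDB Add1=490; issue ADD r3<-Add1 | r0:Mul1,r1:-5,r2:Add2,r3:Add1
c19: CDB Add2=9 | r0:Mul1,r1:-5,r2:9,r3:Add1
c20: - | r0:Mul1,r1:-5,r2:9,r3:Add1
c21: - | r0:Mul1,r1:-5,r2:9,r3:Add1
c22: - | r0:Mul1,r1:-5,r2:9,r3:Add1
c23: - | r0:Mul1,r1:-5,r2:9,r3:Add1
c24: CDB Mul1=126 | r0:126,r1:-5,r2:9,r3:Add1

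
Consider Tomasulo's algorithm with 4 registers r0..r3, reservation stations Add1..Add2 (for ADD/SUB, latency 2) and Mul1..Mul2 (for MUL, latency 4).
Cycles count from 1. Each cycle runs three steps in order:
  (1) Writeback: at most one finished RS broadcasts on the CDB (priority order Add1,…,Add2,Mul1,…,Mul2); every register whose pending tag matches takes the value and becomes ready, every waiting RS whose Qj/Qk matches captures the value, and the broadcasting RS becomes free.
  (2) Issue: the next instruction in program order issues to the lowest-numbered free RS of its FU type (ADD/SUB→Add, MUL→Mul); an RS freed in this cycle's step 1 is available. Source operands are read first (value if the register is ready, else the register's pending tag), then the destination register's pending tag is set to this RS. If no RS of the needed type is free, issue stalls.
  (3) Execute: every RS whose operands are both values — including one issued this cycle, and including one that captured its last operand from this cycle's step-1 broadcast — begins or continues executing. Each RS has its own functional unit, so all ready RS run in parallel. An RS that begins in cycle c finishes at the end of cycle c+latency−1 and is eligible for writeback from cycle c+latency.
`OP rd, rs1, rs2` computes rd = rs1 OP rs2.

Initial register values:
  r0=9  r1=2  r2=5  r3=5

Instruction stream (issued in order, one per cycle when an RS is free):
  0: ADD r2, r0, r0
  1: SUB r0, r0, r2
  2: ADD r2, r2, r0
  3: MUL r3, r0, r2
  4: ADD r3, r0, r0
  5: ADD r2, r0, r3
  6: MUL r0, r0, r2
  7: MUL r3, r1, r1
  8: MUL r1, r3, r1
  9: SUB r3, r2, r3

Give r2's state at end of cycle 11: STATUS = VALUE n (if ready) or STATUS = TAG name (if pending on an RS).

cycle 1: issue ADD r2<-Add1 // r0:9,r1:2,r2:Add1,r3:5
cycle 2: issue SUB r0<-Add2 // r0:Add2,r1:2,r2:Add1,r3:5
cycle 3: CDB Add1=18; issue ADD r2<-Add1 // r0:Add2,r1:2,r2:Add1,r3:5
cycle 4: issue MUL r3<-Mul1 // r0:Add2,r1:2,r2:Add1,r3:Mul1
cycle 5: CDB Add2=-9; issue ADD r3<-Add2 // r0:-9,r1:2,r2:Add1,r3:Add2
cycle 6: stall // r0:-9,r1:2,r2:Add1,r3:Add2
cycle 7: CDB Add1=9; issue ADD r2<-Add1 // r0:-9,r1:2,r2:Add1,r3:Add2
cycle 8: CDB Add2=-18; issue MUL r0<-Mul2 // r0:Mul2,r1:2,r2:Add1,r3:-18
cycle 9: stall // r0:Mul2,r1:2,r2:Add1,r3:-18
cycle 10: CDB Add1=-27; stall // r0:Mul2,r1:2,r2:-27,r3:-18
cycle 11: CDB Mul1=-81; issue MUL r3<-Mul1 // r0:Mul2,r1:2,r2:-27,r3:Mul1

STATUS = VALUE -27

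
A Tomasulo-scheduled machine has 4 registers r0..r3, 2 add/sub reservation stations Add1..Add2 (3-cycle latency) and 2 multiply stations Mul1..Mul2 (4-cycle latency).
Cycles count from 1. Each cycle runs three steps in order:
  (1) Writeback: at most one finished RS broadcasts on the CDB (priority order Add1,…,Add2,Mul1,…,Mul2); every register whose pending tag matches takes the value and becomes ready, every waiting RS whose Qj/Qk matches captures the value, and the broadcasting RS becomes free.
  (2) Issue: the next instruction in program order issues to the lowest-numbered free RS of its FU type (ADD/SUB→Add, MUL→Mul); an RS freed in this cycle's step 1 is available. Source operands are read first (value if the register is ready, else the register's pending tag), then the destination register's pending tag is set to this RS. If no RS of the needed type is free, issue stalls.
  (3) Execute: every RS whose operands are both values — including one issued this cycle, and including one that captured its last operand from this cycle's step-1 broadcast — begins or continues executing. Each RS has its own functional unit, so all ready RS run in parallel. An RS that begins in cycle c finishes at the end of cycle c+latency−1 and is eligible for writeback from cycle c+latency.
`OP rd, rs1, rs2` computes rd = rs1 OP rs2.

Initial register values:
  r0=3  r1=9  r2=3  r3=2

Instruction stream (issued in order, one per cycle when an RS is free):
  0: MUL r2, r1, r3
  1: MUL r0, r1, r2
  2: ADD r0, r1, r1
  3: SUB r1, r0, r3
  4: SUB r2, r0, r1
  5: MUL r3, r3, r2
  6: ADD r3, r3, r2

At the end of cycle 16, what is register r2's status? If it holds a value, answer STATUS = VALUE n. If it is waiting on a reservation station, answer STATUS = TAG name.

STATUS = VALUE 2

  c1: issue MUL r2<-Mul1  regs: r0:3,r1:9,r2:Mul1,r3:2
  c2: issue MUL r0<-Mul2  regs: r0:Mul2,r1:9,r2:Mul1,r3:2
  c3: issue ADD r0<-Add1  regs: r0:Add1,r1:9,r2:Mul1,r3:2
  c4: issue SUB r1<-Add2  regs: r0:Add1,r1:Add2,r2:Mul1,r3:2
  c5: CDB Mul1=18; stall  regs: r0:Add1,r1:Add2,r2:18,r3:2
  c6: CDB Add1=18; issue SUB r2<-Add1  regs: r0:18,r1:Add2,r2:Add1,r3:2
  c7: issue MUL r3<-Mul1  regs: r0:18,r1:Add2,r2:Add1,r3:Mul1
  c8: stall  regs: r0:18,r1:Add2,r2:Add1,r3:Mul1
  c9: CDB Add2=16; issue ADD r3<-Add2  regs: r0:18,r1:16,r2:Add1,r3:Add2
  c10: CDB Mul2=162  regs: r0:18,r1:16,r2:Add1,r3:Add2
  c11: -  regs: r0:18,r1:16,r2:Add1,r3:Add2
  c12: CDB Add1=2  regs: r0:18,r1:16,r2:2,r3:Add2
  c13: -  regs: r0:18,r1:16,r2:2,r3:Add2
  c14: -  regs: r0:18,r1:16,r2:2,r3:Add2
  c15: -  regs: r0:18,r1:16,r2:2,r3:Add2
  c16: CDB Mul1=4  regs: r0:18,r1:16,r2:2,r3:Add2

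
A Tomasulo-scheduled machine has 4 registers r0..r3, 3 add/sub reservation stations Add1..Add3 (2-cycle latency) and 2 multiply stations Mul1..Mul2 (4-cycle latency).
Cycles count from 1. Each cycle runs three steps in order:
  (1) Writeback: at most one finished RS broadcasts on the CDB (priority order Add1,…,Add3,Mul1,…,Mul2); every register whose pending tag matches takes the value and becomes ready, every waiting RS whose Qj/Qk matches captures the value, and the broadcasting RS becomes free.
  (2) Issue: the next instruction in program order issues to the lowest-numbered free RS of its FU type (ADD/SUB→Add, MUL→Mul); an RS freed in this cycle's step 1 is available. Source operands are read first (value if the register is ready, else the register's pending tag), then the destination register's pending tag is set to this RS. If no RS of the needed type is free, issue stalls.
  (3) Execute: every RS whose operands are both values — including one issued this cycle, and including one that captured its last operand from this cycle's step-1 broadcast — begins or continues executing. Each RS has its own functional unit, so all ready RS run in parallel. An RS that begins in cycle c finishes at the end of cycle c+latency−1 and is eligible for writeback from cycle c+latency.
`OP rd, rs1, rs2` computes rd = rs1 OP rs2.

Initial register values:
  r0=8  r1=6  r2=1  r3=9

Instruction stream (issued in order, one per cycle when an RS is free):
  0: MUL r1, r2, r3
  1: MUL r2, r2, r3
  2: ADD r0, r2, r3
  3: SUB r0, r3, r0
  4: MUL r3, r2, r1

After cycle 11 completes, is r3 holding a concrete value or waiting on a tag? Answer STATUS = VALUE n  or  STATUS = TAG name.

  c1: issue MUL r1<-Mul1  regs: r0:8,r1:Mul1,r2:1,r3:9
  c2: issue MUL r2<-Mul2  regs: r0:8,r1:Mul1,r2:Mul2,r3:9
  c3: issue ADD r0<-Add1  regs: r0:Add1,r1:Mul1,r2:Mul2,r3:9
  c4: issue SUB r0<-Add2  regs: r0:Add2,r1:Mul1,r2:Mul2,r3:9
  c5: CDB Mul1=9; issue MUL r3<-Mul1  regs: r0:Add2,r1:9,r2:Mul2,r3:Mul1
  c6: CDB Mul2=9  regs: r0:Add2,r1:9,r2:9,r3:Mul1
  c7: -  regs: r0:Add2,r1:9,r2:9,r3:Mul1
  c8: CDB Add1=18  regs: r0:Add2,r1:9,r2:9,r3:Mul1
  c9: -  regs: r0:Add2,r1:9,r2:9,r3:Mul1
  c10: CDB Add2=-9  regs: r0:-9,r1:9,r2:9,r3:Mul1
  c11: CDB Mul1=81  regs: r0:-9,r1:9,r2:9,r3:81

STATUS = VALUE 81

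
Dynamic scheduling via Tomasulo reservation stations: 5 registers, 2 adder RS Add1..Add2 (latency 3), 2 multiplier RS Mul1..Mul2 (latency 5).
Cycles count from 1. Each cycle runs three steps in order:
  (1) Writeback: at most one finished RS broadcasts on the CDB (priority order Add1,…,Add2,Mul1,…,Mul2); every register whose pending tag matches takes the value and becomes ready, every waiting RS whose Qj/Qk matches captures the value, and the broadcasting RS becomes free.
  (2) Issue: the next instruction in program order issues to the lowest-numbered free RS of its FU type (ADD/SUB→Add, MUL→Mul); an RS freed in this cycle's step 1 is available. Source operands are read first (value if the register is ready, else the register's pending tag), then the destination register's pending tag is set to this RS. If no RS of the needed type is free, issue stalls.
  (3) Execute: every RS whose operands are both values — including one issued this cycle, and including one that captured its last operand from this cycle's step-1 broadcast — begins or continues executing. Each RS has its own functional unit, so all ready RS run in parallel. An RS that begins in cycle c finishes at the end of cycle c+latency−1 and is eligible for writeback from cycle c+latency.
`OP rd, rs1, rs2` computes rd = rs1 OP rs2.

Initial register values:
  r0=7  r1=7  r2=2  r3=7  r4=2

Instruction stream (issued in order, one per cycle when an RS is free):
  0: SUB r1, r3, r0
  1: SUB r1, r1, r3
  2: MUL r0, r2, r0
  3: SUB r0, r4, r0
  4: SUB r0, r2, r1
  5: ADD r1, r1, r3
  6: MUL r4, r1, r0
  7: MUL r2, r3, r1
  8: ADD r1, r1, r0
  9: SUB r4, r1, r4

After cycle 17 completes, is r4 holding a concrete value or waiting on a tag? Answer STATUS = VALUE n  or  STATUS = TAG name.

STATUS = TAG Add2

  c1: issue SUB r1<-Add1  regs: r0:7,r1:Add1,r2:2,r3:7,r4:2
  c2: issue SUB r1<-Add2  regs: r0:7,r1:Add2,r2:2,r3:7,r4:2
  c3: issue MUL r0<-Mul1  regs: r0:Mul1,r1:Add2,r2:2,r3:7,r4:2
  c4: CDB Add1=0; issue SUB r0<-Add1  regs: r0:Add1,r1:Add2,r2:2,r3:7,r4:2
  c5: stall  regs: r0:Add1,r1:Add2,r2:2,r3:7,r4:2
  c6: stall  regs: r0:Add1,r1:Add2,r2:2,r3:7,r4:2
  c7: CDB Add2=-7; issue SUB r0<-Add2  regs: r0:Add2,r1:-7,r2:2,r3:7,r4:2
  c8: CDB Mul1=14; stall  regs: r0:Add2,r1:-7,r2:2,r3:7,r4:2
  c9: stall  regs: r0:Add2,r1:-7,r2:2,r3:7,r4:2
  c10: CDB Add2=9; issue ADD r1<-Add2  regs: r0:9,r1:Add2,r2:2,r3:7,r4:2
  c11: CDB Add1=-12; issue MUL r4<-Mul1  regs: r0:9,r1:Add2,r2:2,r3:7,r4:Mul1
  c12: issue MUL r2<-Mul2  regs: r0:9,r1:Add2,r2:Mul2,r3:7,r4:Mul1
  c13: CDB Add2=0; issue ADD r1<-Add1  regs: r0:9,r1:Add1,r2:Mul2,r3:7,r4:Mul1
  c14: issue SUB r4<-Add2  regs: r0:9,r1:Add1,r2:Mul2,r3:7,r4:Add2
  c15: -  regs: r0:9,r1:Add1,r2:Mul2,r3:7,r4:Add2
  c16: CDB Add1=9  regs: r0:9,r1:9,r2:Mul2,r3:7,r4:Add2
  c17: -  regs: r0:9,r1:9,r2:Mul2,r3:7,r4:Add2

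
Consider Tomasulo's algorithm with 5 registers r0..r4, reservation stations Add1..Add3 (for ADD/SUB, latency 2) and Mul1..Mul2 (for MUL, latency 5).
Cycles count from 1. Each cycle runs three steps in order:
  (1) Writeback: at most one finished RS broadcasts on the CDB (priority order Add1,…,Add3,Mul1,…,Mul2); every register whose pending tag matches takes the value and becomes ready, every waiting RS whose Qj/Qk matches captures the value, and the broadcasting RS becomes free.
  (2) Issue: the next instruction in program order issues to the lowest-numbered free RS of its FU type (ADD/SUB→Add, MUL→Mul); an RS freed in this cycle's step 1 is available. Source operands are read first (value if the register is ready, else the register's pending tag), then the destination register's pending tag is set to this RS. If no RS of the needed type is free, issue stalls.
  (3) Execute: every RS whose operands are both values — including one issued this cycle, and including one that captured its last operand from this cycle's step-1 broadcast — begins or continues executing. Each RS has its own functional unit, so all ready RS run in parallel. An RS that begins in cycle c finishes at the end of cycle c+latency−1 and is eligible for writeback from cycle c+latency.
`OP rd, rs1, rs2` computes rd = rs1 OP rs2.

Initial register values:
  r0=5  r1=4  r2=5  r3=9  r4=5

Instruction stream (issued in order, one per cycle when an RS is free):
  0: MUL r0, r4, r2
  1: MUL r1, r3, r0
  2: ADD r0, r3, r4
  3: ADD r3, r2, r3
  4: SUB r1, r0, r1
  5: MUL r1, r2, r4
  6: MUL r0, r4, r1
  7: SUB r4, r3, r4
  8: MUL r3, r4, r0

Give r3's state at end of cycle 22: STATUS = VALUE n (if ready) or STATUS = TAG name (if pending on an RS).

  c1: issue MUL r0<-Mul1  regs: r0:Mul1,r1:4,r2:5,r3:9,r4:5
  c2: issue MUL r1<-Mul2  regs: r0:Mul1,r1:Mul2,r2:5,r3:9,r4:5
  c3: issue ADD r0<-Add1  regs: r0:Add1,r1:Mul2,r2:5,r3:9,r4:5
  c4: issue ADD r3<-Add2  regs: r0:Add1,r1:Mul2,r2:5,r3:Add2,r4:5
  c5: CDB Add1=14; issue SUB r1<-Add1  regs: r0:14,r1:Add1,r2:5,r3:Add2,r4:5
  c6: CDB Add2=14; stall  regs: r0:14,r1:Add1,r2:5,r3:14,r4:5
  c7: CDB Mul1=25; issue MUL r1<-Mul1  regs: r0:14,r1:Mul1,r2:5,r3:14,r4:5
  c8: stall  regs: r0:14,r1:Mul1,r2:5,r3:14,r4:5
  c9: stall  regs: r0:14,r1:Mul1,r2:5,r3:14,r4:5
  c10: stall  regs: r0:14,r1:Mul1,r2:5,r3:14,r4:5
  c11: stall  regs: r0:14,r1:Mul1,r2:5,r3:14,r4:5
  c12: CDB Mul1=25; issue MUL r0<-Mul1  regs: r0:Mul1,r1:25,r2:5,r3:14,r4:5
  c13: CDB Mul2=225; issue SUB r4<-Add2  regs: r0:Mul1,r1:25,r2:5,r3:14,r4:Add2
  c14: issue MUL r3<-Mul2  regs: r0:Mul1,r1:25,r2:5,r3:Mul2,r4:Add2
  c15: CDB Add1=-211  regs: r0:Mul1,r1:25,r2:5,r3:Mul2,r4:Add2
  c16: CDB Add2=9  regs: r0:Mul1,r1:25,r2:5,r3:Mul2,r4:9
  c17: CDB Mul1=125  regs: r0:125,r1:25,r2:5,r3:Mul2,r4:9
  c18: -  regs: r0:125,r1:25,r2:5,r3:Mul2,r4:9
  c19: -  regs: r0:125,r1:25,r2:5,r3:Mul2,r4:9
  c20: -  regs: r0:125,r1:25,r2:5,r3:Mul2,r4:9
  c21: -  regs: r0:125,r1:25,r2:5,r3:Mul2,r4:9
  c22: CDB Mul2=1125  regs: r0:125,r1:25,r2:5,r3:1125,r4:9

STATUS = VALUE 1125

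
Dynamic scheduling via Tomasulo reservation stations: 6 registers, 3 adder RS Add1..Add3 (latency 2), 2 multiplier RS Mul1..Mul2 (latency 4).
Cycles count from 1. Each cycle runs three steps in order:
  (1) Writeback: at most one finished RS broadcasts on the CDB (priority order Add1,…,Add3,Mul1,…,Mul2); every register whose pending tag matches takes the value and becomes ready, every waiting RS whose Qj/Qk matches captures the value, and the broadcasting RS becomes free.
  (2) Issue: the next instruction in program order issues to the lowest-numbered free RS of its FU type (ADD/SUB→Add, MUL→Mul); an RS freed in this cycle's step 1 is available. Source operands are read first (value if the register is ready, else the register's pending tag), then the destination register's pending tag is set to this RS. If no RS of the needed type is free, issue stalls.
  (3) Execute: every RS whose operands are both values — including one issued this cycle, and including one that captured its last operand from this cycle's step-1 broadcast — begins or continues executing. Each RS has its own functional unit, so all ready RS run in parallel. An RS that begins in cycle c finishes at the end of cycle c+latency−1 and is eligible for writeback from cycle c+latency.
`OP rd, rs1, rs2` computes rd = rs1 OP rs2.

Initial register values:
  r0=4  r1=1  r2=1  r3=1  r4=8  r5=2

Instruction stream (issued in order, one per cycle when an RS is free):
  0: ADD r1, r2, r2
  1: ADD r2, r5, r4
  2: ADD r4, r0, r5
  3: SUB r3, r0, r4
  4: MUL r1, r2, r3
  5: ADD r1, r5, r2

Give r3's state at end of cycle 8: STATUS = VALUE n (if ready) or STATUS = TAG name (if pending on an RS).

c1: issue ADD r1<-Add1 | r0:4,r1:Add1,r2:1,r3:1,r4:8,r5:2
c2: issue ADD r2<-Add2 | r0:4,r1:Add1,r2:Add2,r3:1,r4:8,r5:2
c3: CDB Add1=2; issue ADD r4<-Add1 | r0:4,r1:2,r2:Add2,r3:1,r4:Add1,r5:2
c4: CDB Add2=10; issue SUB r3<-Add2 | r0:4,r1:2,r2:10,r3:Add2,r4:Add1,r5:2
c5: CDB Add1=6; issue MUL r1<-Mul1 | r0:4,r1:Mul1,r2:10,r3:Add2,r4:6,r5:2
c6: issue ADD r1<-Add1 | r0:4,r1:Add1,r2:10,r3:Add2,r4:6,r5:2
c7: CDB Add2=-2 | r0:4,r1:Add1,r2:10,r3:-2,r4:6,r5:2
c8: CDB Add1=12 | r0:4,r1:12,r2:10,r3:-2,r4:6,r5:2

STATUS = VALUE -2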